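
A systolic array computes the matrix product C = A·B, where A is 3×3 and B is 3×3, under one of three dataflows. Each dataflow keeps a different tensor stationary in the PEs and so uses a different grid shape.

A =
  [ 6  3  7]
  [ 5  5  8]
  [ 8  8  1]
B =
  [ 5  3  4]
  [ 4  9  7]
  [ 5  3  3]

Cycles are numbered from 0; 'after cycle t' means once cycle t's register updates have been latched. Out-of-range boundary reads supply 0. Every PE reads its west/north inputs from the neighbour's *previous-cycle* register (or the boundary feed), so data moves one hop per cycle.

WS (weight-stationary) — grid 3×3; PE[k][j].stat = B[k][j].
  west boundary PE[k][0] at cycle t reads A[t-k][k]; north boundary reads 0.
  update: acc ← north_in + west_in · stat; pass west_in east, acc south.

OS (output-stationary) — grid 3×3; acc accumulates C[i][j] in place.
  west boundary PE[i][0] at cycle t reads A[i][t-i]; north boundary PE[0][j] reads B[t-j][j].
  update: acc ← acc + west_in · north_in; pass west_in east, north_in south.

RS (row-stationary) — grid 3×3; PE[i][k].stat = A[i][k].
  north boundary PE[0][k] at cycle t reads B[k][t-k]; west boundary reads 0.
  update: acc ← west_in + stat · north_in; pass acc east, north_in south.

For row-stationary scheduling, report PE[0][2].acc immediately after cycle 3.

RS on a 3×3 grid — tracing PE[0][2] and its feeders:
  0: (0,1).acc=0  regs=<0,0>
  0: (0,2).acc=0  regs=<0,0>
  1: (0,1).acc=42  regs=<42,4>
  1: (0,2).acc=0  regs=<0,0>
  2: (0,1).acc=45  regs=<45,9>
  2: (0,2).acc=77  regs=<77,5>
  3: (0,1).acc=45  regs=<45,7>
  3: (0,2).acc=66  regs=<66,3>

PE[0][2].acc = 66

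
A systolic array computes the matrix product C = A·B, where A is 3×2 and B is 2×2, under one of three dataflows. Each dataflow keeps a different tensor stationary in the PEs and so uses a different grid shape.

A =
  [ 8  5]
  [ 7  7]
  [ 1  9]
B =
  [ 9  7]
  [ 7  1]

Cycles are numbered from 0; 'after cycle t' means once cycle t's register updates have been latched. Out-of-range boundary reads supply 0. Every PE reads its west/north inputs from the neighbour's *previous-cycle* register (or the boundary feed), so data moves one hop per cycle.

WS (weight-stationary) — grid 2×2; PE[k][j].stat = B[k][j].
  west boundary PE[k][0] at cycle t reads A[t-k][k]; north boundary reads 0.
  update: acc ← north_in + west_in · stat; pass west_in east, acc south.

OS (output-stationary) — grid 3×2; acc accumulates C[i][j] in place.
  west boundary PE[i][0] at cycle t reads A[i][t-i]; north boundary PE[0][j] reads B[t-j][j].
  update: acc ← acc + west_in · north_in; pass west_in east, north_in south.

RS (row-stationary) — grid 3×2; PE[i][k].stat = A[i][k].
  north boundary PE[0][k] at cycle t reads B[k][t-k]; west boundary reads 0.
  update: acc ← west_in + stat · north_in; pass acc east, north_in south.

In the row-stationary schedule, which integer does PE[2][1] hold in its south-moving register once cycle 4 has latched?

RS 3×2: PE[2][1] cycle-by-cycle (with neighbour feeds):
  t=0 PE[1][1]: acc=0 h=0 v=0
  t=0 PE[2][0]: acc=0 h=0 v=0
  t=0 PE[2][1]: acc=0 h=0 v=0
  t=1 PE[1][1]: acc=0 h=0 v=0
  t=1 PE[2][0]: acc=0 h=0 v=0
  t=1 PE[2][1]: acc=0 h=0 v=0
  t=2 PE[1][1]: acc=112 h=112 v=7
  t=2 PE[2][0]: acc=9 h=9 v=9
  t=2 PE[2][1]: acc=0 h=0 v=0
  t=3 PE[1][1]: acc=56 h=56 v=1
  t=3 PE[2][0]: acc=7 h=7 v=7
  t=3 PE[2][1]: acc=72 h=72 v=7
  t=4 PE[1][1]: acc=0 h=0 v=0
  t=4 PE[2][0]: acc=0 h=0 v=0
  t=4 PE[2][1]: acc=16 h=16 v=1

register = 1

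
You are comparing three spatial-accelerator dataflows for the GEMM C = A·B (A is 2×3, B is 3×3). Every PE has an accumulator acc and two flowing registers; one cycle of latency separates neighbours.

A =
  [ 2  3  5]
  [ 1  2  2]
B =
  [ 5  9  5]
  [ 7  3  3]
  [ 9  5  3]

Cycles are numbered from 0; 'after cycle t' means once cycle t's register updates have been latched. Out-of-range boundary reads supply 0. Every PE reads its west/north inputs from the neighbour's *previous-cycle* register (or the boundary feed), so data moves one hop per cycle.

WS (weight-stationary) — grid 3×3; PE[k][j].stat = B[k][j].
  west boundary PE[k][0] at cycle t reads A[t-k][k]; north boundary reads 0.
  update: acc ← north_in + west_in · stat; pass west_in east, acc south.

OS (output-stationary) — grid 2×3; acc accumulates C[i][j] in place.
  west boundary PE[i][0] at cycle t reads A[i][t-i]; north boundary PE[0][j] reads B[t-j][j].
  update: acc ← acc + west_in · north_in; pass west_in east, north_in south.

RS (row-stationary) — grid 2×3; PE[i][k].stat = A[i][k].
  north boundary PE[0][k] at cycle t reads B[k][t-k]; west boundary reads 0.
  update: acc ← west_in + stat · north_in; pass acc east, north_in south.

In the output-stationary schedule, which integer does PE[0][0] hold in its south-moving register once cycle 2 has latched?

Tracing OS — 2×3 array, target PE[0][0]:
  0: (0,0).acc=10  regs=<2,5>
  1: (0,0).acc=31  regs=<3,7>
  2: (0,0).acc=76  regs=<5,9>

register = 9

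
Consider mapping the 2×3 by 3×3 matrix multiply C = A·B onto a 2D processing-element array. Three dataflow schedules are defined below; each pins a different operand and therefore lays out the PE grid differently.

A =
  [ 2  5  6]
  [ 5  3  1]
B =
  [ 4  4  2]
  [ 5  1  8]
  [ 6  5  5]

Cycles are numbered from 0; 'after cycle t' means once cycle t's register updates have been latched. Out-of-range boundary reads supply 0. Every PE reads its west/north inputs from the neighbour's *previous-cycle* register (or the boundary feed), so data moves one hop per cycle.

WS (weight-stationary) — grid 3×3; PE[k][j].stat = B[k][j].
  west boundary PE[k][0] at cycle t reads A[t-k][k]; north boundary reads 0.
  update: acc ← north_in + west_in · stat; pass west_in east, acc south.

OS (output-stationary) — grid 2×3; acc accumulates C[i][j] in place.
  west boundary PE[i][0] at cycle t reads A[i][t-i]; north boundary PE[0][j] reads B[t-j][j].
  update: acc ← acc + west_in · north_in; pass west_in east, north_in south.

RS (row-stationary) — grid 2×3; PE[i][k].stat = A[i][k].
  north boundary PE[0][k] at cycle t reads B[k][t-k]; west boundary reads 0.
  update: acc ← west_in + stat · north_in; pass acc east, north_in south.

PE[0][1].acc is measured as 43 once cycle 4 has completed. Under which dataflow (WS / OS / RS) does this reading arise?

dataflow = OS

WS [3×3] PE[0][1] across cycles:
  c0 r0c1: 0 / 0 / 0
  c1 r0c1: 8 / 2 / 8
  c2 r0c1: 20 / 5 / 20
  c3 r0c1: 0 / 0 / 0
  c4 r0c1: 0 / 0 / 0
OS [2×3] PE[0][1] across cycles:
  c0 r0c1: 0 / 0 / 0
  c1 r0c1: 8 / 2 / 4
  c2 r0c1: 13 / 5 / 1
  c3 r0c1: 43 / 6 / 5
  c4 r0c1: 43 / 0 / 0
RS [2×3] PE[0][1] across cycles:
  c0 r0c1: 0 / 0 / 0
  c1 r0c1: 33 / 33 / 5
  c2 r0c1: 13 / 13 / 1
  c3 r0c1: 44 / 44 / 8
  c4 r0c1: 0 / 0 / 0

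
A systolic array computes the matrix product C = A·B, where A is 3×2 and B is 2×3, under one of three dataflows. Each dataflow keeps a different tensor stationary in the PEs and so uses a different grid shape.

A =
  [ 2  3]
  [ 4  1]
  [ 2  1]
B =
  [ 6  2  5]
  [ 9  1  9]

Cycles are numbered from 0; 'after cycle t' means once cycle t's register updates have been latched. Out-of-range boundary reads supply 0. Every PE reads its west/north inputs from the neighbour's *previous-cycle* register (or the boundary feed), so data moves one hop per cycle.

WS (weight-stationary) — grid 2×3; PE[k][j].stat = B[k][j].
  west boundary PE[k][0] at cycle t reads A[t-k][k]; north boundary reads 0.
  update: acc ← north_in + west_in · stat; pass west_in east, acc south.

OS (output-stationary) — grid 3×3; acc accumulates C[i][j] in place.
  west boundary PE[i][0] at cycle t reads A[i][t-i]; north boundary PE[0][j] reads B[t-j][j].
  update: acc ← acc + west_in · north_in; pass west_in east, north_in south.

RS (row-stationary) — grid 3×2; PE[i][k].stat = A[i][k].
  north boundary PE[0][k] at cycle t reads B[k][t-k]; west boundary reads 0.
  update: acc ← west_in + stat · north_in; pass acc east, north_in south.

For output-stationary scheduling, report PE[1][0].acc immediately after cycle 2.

OS 3×3: PE[1][0] cycle-by-cycle (with neighbour feeds):
  after 0 — PE[0][0] acc=12, pass-E 2, pass-S 6
  after 0 — PE[1][0] acc=0, pass-E 0, pass-S 0
  after 1 — PE[0][0] acc=39, pass-E 3, pass-S 9
  after 1 — PE[1][0] acc=24, pass-E 4, pass-S 6
  after 2 — PE[0][0] acc=39, pass-E 0, pass-S 0
  after 2 — PE[1][0] acc=33, pass-E 1, pass-S 9

PE[1][0].acc = 33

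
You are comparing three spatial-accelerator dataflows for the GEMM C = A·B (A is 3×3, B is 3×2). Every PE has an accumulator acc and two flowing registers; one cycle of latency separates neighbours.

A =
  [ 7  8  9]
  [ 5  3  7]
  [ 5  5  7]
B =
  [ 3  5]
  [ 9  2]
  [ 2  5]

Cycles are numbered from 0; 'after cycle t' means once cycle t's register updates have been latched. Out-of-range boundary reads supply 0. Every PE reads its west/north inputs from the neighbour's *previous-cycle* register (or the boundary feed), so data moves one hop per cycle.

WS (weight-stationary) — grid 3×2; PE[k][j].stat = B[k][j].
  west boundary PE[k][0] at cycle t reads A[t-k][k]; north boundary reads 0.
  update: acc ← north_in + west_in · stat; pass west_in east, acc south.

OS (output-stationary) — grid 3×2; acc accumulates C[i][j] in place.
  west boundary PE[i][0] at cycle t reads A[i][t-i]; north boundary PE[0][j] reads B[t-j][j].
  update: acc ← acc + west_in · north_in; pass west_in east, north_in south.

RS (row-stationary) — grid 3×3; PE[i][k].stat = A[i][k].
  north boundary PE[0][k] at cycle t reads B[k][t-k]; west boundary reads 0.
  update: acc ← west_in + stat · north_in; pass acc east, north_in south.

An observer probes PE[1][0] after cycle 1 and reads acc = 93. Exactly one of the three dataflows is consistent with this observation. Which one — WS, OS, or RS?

Under WS (3×2), PE[1][0]:
  t=0 PE[1][0]: acc=0 h=0 v=0
  t=1 PE[1][0]: acc=93 h=8 v=93
Under OS (3×2), PE[1][0]:
  t=0 PE[1][0]: acc=0 h=0 v=0
  t=1 PE[1][0]: acc=15 h=5 v=3
Under RS (3×3), PE[1][0]:
  t=0 PE[1][0]: acc=0 h=0 v=0
  t=1 PE[1][0]: acc=15 h=15 v=3

dataflow = WS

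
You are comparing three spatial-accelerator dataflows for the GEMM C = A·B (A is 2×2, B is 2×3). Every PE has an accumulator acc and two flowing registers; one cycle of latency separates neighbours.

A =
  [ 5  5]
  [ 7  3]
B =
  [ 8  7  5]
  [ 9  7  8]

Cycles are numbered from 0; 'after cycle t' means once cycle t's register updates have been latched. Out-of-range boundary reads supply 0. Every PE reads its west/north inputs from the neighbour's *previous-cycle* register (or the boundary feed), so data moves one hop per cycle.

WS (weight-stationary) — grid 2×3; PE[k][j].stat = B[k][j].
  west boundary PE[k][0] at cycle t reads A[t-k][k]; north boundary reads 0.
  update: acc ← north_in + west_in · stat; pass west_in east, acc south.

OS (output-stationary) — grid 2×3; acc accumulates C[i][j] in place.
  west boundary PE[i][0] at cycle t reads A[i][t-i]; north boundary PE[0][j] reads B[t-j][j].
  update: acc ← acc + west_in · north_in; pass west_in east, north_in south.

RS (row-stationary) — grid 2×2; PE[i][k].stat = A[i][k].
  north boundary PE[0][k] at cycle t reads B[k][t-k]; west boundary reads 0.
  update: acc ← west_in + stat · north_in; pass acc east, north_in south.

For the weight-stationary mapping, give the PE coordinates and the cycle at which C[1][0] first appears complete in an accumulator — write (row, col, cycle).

(row, col, cycle) = (1, 0, 2)

WS: C[1][0] accumulates in PE[1][0]:
  [0] (1,0) acc=0 (h:0 v:0)
  [1] (1,0) acc=85 (h:5 v:85)
  [2] (1,0) acc=83 (h:3 v:83)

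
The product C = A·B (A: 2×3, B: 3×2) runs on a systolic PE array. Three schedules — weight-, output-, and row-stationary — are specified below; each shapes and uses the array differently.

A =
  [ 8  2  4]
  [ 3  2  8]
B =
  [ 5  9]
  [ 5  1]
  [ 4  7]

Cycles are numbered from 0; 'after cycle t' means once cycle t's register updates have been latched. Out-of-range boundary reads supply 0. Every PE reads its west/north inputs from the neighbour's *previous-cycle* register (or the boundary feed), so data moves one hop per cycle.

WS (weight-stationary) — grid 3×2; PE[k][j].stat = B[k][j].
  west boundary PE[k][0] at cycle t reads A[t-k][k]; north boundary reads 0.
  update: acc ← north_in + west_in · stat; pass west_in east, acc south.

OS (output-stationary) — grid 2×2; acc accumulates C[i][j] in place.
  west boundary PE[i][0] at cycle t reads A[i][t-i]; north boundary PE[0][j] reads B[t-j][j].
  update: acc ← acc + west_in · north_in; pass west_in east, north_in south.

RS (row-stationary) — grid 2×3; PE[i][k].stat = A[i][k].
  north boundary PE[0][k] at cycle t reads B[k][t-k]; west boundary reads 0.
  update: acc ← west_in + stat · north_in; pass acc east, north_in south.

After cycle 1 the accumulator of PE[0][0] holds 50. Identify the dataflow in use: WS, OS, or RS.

dataflow = OS

WS (3×2 grid), PE[0][0]:
  after 0 — PE[0][0] acc=40, pass-E 8, pass-S 40
  after 1 — PE[0][0] acc=15, pass-E 3, pass-S 15
OS (2×2 grid), PE[0][0]:
  after 0 — PE[0][0] acc=40, pass-E 8, pass-S 5
  after 1 — PE[0][0] acc=50, pass-E 2, pass-S 5
RS (2×3 grid), PE[0][0]:
  after 0 — PE[0][0] acc=40, pass-E 40, pass-S 5
  after 1 — PE[0][0] acc=72, pass-E 72, pass-S 9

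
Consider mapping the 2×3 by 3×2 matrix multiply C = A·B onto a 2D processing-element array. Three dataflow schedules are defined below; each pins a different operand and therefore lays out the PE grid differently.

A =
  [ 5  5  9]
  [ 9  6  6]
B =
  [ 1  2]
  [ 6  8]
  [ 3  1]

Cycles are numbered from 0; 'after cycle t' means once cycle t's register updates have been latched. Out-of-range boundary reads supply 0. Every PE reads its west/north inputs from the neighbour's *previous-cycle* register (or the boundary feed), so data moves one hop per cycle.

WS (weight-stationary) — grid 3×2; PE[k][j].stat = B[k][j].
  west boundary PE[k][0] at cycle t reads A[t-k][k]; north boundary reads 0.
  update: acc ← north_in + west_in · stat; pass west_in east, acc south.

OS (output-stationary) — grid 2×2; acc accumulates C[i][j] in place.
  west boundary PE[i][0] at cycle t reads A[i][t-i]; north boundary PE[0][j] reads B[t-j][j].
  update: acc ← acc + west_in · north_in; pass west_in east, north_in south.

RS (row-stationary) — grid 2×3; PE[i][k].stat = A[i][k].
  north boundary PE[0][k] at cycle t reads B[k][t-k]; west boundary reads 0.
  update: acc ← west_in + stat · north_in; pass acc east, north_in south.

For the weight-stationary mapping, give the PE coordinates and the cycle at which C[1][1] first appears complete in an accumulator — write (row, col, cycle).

WS: C[1][1] accumulates in PE[2][1]:
  [0] (2,1) acc=0 (h:0 v:0)
  [1] (2,1) acc=0 (h:0 v:0)
  [2] (2,1) acc=0 (h:0 v:0)
  [3] (2,1) acc=59 (h:9 v:59)
  [4] (2,1) acc=72 (h:6 v:72)

(row, col, cycle) = (2, 1, 4)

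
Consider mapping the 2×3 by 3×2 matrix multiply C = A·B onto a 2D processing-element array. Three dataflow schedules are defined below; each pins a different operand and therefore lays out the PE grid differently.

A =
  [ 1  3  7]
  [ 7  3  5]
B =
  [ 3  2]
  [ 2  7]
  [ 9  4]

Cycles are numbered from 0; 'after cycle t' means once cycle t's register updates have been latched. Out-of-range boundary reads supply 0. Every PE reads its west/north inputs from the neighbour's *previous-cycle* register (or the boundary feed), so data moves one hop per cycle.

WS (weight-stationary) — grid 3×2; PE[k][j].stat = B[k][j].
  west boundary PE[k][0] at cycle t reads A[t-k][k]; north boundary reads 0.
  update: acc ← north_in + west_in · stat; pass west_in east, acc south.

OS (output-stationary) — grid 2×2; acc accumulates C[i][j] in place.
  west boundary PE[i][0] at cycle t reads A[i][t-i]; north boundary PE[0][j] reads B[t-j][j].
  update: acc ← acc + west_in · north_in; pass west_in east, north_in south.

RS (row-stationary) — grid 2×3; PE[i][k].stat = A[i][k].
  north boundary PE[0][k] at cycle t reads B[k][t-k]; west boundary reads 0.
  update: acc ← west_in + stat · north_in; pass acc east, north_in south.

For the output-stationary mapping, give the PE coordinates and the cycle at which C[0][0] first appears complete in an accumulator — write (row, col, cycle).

OS — PE[0][0] is where C[0][0] collects:
  cycle 0: PE[0][0] → acc 3, east 1, south 3
  cycle 1: PE[0][0] → acc 9, east 3, south 2
  cycle 2: PE[0][0] → acc 72, east 7, south 9

(row, col, cycle) = (0, 0, 2)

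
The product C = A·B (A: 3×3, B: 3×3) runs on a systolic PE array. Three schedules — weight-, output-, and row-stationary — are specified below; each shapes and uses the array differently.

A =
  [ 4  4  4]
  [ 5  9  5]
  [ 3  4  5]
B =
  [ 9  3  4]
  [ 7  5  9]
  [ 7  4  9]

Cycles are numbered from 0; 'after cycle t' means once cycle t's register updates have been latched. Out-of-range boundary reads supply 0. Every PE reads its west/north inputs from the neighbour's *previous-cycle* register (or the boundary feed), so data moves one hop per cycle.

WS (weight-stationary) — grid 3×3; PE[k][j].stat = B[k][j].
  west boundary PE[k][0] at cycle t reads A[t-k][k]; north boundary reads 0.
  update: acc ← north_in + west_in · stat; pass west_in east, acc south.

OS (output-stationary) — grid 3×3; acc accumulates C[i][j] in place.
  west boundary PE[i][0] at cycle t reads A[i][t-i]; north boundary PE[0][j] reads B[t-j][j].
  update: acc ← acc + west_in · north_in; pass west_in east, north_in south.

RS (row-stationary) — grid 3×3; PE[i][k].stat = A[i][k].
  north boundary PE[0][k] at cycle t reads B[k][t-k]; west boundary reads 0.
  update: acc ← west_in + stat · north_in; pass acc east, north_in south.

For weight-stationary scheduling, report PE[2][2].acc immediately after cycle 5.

Tracing WS — 3×3 array, target PE[2][2]:
  0: (1,2).acc=0  regs=<0,0>
  0: (2,1).acc=0  regs=<0,0>
  0: (2,2).acc=0  regs=<0,0>
  1: (1,2).acc=0  regs=<0,0>
  1: (2,1).acc=0  regs=<0,0>
  1: (2,2).acc=0  regs=<0,0>
  2: (1,2).acc=0  regs=<0,0>
  2: (2,1).acc=0  regs=<0,0>
  2: (2,2).acc=0  regs=<0,0>
  3: (1,2).acc=52  regs=<4,52>
  3: (2,1).acc=48  regs=<4,48>
  3: (2,2).acc=0  regs=<0,0>
  4: (1,2).acc=101  regs=<9,101>
  4: (2,1).acc=80  regs=<5,80>
  4: (2,2).acc=88  regs=<4,88>
  5: (1,2).acc=48  regs=<4,48>
  5: (2,1).acc=49  regs=<5,49>
  5: (2,2).acc=146  regs=<5,146>

PE[2][2].acc = 146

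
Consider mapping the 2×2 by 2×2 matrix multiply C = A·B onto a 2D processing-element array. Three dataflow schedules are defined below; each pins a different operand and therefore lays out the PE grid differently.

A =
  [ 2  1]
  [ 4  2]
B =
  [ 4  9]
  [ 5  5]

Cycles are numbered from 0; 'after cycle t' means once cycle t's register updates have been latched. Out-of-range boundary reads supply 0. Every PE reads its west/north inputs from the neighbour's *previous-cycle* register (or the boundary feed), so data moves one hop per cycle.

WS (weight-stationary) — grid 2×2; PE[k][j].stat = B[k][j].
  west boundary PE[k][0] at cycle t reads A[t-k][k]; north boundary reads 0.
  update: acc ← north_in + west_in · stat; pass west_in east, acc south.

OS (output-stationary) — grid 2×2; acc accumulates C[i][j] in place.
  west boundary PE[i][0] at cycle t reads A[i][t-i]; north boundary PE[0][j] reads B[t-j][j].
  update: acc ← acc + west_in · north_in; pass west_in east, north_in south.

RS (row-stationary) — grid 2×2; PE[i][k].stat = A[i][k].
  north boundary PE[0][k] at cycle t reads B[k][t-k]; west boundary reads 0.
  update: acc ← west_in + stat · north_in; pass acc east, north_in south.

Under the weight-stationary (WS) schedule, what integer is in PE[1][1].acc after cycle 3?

WS on a 2×2 grid — tracing PE[1][1] and its feeders:
  after 0 — PE[0][1] acc=0, pass-E 0, pass-S 0
  after 0 — PE[1][0] acc=0, pass-E 0, pass-S 0
  after 0 — PE[1][1] acc=0, pass-E 0, pass-S 0
  after 1 — PE[0][1] acc=18, pass-E 2, pass-S 18
  after 1 — PE[1][0] acc=13, pass-E 1, pass-S 13
  after 1 — PE[1][1] acc=0, pass-E 0, pass-S 0
  after 2 — PE[0][1] acc=36, pass-E 4, pass-S 36
  after 2 — PE[1][0] acc=26, pass-E 2, pass-S 26
  after 2 — PE[1][1] acc=23, pass-E 1, pass-S 23
  after 3 — PE[0][1] acc=0, pass-E 0, pass-S 0
  after 3 — PE[1][0] acc=0, pass-E 0, pass-S 0
  after 3 — PE[1][1] acc=46, pass-E 2, pass-S 46

PE[1][1].acc = 46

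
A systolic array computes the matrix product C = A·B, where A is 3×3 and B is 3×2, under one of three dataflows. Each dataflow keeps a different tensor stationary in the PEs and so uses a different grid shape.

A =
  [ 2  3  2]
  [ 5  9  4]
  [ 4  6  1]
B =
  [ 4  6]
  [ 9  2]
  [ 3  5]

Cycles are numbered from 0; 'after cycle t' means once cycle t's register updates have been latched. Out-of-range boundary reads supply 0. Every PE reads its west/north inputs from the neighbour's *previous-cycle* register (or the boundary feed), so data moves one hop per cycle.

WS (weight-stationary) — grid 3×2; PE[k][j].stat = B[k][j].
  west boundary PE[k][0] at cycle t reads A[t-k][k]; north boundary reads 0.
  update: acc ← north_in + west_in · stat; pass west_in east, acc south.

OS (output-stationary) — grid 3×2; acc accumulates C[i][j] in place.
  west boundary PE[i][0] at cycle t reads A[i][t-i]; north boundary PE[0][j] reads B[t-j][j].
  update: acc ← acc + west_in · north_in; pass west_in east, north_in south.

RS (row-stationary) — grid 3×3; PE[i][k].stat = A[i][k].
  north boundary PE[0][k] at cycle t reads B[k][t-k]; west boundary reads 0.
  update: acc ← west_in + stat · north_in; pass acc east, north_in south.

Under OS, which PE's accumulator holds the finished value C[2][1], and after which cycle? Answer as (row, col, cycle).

Under OS, C[2][1] lands at PE[2][1]:
  c0 r2c1: 0 / 0 / 0
  c1 r2c1: 0 / 0 / 0
  c2 r2c1: 0 / 0 / 0
  c3 r2c1: 24 / 4 / 6
  c4 r2c1: 36 / 6 / 2
  c5 r2c1: 41 / 1 / 5

(row, col, cycle) = (2, 1, 5)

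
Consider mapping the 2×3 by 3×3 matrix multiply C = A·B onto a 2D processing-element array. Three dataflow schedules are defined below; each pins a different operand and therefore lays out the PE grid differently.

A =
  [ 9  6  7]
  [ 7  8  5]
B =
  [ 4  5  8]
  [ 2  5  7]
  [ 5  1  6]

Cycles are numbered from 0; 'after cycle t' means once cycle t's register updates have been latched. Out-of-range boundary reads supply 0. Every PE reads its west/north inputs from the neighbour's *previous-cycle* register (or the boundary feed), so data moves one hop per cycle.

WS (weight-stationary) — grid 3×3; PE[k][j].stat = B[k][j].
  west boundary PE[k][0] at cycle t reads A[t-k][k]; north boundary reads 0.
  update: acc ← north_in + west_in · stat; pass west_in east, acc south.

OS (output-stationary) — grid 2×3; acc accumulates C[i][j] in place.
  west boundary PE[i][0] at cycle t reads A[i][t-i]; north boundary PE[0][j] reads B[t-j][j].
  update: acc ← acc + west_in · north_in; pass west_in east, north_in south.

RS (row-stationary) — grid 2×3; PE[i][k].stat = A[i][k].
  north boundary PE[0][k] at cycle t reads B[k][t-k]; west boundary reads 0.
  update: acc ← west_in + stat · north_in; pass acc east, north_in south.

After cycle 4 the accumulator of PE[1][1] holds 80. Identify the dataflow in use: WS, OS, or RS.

dataflow = OS

WS (3×3 grid), PE[1][1]:
  0: (1,1).acc=0  regs=<0,0>
  1: (1,1).acc=0  regs=<0,0>
  2: (1,1).acc=75  regs=<6,75>
  3: (1,1).acc=75  regs=<8,75>
  4: (1,1).acc=0  regs=<0,0>
OS (2×3 grid), PE[1][1]:
  0: (1,1).acc=0  regs=<0,0>
  1: (1,1).acc=0  regs=<0,0>
  2: (1,1).acc=35  regs=<7,5>
  3: (1,1).acc=75  regs=<8,5>
  4: (1,1).acc=80  regs=<5,1>
RS (2×3 grid), PE[1][1]:
  0: (1,1).acc=0  regs=<0,0>
  1: (1,1).acc=0  regs=<0,0>
  2: (1,1).acc=44  regs=<44,2>
  3: (1,1).acc=75  regs=<75,5>
  4: (1,1).acc=112  regs=<112,7>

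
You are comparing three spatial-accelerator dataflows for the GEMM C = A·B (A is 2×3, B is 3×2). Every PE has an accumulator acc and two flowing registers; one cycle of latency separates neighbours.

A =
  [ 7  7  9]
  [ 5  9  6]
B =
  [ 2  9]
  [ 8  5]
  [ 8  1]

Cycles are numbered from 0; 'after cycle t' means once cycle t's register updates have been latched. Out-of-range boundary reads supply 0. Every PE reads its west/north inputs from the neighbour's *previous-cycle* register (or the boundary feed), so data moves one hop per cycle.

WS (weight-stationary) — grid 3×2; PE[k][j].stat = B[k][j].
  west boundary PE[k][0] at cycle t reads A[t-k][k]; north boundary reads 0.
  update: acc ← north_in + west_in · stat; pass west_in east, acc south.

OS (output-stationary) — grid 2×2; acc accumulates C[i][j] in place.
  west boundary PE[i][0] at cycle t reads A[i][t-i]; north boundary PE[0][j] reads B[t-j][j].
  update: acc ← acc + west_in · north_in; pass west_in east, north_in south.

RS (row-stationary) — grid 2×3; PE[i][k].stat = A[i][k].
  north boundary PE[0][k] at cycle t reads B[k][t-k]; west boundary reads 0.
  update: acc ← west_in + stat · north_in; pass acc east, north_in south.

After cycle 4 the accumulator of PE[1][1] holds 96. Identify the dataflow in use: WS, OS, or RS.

dataflow = OS

WS [3×2] PE[1][1] across cycles:
  [0] (1,1) acc=0 (h:0 v:0)
  [1] (1,1) acc=0 (h:0 v:0)
  [2] (1,1) acc=98 (h:7 v:98)
  [3] (1,1) acc=90 (h:9 v:90)
  [4] (1,1) acc=0 (h:0 v:0)
OS [2×2] PE[1][1] across cycles:
  [0] (1,1) acc=0 (h:0 v:0)
  [1] (1,1) acc=0 (h:0 v:0)
  [2] (1,1) acc=45 (h:5 v:9)
  [3] (1,1) acc=90 (h:9 v:5)
  [4] (1,1) acc=96 (h:6 v:1)
RS [2×3] PE[1][1] across cycles:
  [0] (1,1) acc=0 (h:0 v:0)
  [1] (1,1) acc=0 (h:0 v:0)
  [2] (1,1) acc=82 (h:82 v:8)
  [3] (1,1) acc=90 (h:90 v:5)
  [4] (1,1) acc=0 (h:0 v:0)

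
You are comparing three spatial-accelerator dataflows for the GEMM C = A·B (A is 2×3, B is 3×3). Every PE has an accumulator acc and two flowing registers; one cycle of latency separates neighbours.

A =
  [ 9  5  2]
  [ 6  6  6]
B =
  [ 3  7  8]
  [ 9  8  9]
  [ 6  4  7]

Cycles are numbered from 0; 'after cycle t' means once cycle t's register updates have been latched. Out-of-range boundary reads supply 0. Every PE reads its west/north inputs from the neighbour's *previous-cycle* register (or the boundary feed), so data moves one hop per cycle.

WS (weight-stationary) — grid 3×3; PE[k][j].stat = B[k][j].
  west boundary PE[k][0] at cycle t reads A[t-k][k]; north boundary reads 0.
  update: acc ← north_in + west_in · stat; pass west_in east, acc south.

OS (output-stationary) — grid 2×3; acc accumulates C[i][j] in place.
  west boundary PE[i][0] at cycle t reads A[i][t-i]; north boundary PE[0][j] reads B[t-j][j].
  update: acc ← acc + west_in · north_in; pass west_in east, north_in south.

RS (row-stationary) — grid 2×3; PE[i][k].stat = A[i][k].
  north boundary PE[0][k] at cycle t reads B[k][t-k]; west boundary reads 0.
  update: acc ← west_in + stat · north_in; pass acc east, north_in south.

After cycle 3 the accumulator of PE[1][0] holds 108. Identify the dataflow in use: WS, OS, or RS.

dataflow = OS

WS [3×3] PE[1][0] across cycles:
  [0] (1,0) acc=0 (h:0 v:0)
  [1] (1,0) acc=72 (h:5 v:72)
  [2] (1,0) acc=72 (h:6 v:72)
  [3] (1,0) acc=0 (h:0 v:0)
OS [2×3] PE[1][0] across cycles:
  [0] (1,0) acc=0 (h:0 v:0)
  [1] (1,0) acc=18 (h:6 v:3)
  [2] (1,0) acc=72 (h:6 v:9)
  [3] (1,0) acc=108 (h:6 v:6)
RS [2×3] PE[1][0] across cycles:
  [0] (1,0) acc=0 (h:0 v:0)
  [1] (1,0) acc=18 (h:18 v:3)
  [2] (1,0) acc=42 (h:42 v:7)
  [3] (1,0) acc=48 (h:48 v:8)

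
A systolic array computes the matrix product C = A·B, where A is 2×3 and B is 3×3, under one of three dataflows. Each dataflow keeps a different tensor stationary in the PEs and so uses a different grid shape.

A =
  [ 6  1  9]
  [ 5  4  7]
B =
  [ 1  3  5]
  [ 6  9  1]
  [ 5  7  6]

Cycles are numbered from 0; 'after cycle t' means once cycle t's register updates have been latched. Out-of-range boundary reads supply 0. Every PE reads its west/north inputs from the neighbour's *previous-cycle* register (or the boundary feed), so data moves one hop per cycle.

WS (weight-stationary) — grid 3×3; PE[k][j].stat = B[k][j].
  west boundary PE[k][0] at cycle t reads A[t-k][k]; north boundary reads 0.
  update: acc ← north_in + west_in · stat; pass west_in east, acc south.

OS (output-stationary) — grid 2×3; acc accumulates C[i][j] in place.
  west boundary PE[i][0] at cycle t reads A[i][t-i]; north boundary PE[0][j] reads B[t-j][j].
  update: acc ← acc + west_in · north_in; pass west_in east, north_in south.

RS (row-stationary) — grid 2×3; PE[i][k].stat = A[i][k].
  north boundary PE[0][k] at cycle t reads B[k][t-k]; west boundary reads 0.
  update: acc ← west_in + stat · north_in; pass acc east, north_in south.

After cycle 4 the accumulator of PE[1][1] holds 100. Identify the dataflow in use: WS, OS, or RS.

WS (3×3 grid), PE[1][1]:
  @0  [1,1]  acc 0  |  →0  ↓0
  @1  [1,1]  acc 0  |  →0  ↓0
  @2  [1,1]  acc 27  |  →1  ↓27
  @3  [1,1]  acc 51  |  →4  ↓51
  @4  [1,1]  acc 0  |  →0  ↓0
OS (2×3 grid), PE[1][1]:
  @0  [1,1]  acc 0  |  →0  ↓0
  @1  [1,1]  acc 0  |  →0  ↓0
  @2  [1,1]  acc 15  |  →5  ↓3
  @3  [1,1]  acc 51  |  →4  ↓9
  @4  [1,1]  acc 100  |  →7  ↓7
RS (2×3 grid), PE[1][1]:
  @0  [1,1]  acc 0  |  →0  ↓0
  @1  [1,1]  acc 0  |  →0  ↓0
  @2  [1,1]  acc 29  |  →29  ↓6
  @3  [1,1]  acc 51  |  →51  ↓9
  @4  [1,1]  acc 29  |  →29  ↓1

dataflow = OS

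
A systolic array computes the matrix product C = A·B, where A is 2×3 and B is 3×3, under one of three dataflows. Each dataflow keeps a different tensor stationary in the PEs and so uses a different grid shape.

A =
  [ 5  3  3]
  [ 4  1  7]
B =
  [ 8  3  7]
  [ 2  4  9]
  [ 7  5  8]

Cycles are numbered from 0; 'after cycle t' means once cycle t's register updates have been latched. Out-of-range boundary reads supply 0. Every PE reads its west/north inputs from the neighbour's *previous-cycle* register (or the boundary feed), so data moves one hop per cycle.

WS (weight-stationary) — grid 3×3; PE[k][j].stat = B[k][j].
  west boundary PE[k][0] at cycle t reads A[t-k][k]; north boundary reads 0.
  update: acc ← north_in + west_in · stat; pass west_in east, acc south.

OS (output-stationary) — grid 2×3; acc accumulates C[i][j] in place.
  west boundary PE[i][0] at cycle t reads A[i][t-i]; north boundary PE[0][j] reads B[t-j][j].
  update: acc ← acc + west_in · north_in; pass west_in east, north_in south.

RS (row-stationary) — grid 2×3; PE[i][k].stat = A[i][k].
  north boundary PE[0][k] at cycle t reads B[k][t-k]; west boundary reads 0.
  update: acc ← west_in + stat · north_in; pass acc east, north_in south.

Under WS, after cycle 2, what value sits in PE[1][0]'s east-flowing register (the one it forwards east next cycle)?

Tracing WS — 3×3 array, target PE[1][0]:
  c0 r0c0: 40 / 5 / 40
  c0 r1c0: 0 / 0 / 0
  c1 r0c0: 32 / 4 / 32
  c1 r1c0: 46 / 3 / 46
  c2 r0c0: 0 / 0 / 0
  c2 r1c0: 34 / 1 / 34

register = 1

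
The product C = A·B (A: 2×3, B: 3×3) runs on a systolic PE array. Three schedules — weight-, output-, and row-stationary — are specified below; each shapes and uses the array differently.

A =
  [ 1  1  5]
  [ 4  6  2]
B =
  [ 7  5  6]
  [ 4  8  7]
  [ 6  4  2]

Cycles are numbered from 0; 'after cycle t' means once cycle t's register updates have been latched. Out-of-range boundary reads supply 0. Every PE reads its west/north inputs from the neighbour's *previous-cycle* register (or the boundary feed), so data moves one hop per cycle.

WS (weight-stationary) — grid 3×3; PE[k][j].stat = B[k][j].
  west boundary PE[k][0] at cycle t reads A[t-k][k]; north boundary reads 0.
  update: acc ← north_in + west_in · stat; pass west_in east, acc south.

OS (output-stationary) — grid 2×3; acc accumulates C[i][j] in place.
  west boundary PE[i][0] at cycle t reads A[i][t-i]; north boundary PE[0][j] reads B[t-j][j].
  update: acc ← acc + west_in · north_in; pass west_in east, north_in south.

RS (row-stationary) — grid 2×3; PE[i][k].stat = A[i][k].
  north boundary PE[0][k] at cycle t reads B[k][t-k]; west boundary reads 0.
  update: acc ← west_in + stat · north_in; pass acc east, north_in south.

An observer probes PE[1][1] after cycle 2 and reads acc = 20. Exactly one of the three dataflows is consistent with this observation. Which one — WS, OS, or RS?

WS [3×3] PE[1][1] across cycles:
  after 0 — PE[1][1] acc=0, pass-E 0, pass-S 0
  after 1 — PE[1][1] acc=0, pass-E 0, pass-S 0
  after 2 — PE[1][1] acc=13, pass-E 1, pass-S 13
OS [2×3] PE[1][1] across cycles:
  after 0 — PE[1][1] acc=0, pass-E 0, pass-S 0
  after 1 — PE[1][1] acc=0, pass-E 0, pass-S 0
  after 2 — PE[1][1] acc=20, pass-E 4, pass-S 5
RS [2×3] PE[1][1] across cycles:
  after 0 — PE[1][1] acc=0, pass-E 0, pass-S 0
  after 1 — PE[1][1] acc=0, pass-E 0, pass-S 0
  after 2 — PE[1][1] acc=52, pass-E 52, pass-S 4

dataflow = OS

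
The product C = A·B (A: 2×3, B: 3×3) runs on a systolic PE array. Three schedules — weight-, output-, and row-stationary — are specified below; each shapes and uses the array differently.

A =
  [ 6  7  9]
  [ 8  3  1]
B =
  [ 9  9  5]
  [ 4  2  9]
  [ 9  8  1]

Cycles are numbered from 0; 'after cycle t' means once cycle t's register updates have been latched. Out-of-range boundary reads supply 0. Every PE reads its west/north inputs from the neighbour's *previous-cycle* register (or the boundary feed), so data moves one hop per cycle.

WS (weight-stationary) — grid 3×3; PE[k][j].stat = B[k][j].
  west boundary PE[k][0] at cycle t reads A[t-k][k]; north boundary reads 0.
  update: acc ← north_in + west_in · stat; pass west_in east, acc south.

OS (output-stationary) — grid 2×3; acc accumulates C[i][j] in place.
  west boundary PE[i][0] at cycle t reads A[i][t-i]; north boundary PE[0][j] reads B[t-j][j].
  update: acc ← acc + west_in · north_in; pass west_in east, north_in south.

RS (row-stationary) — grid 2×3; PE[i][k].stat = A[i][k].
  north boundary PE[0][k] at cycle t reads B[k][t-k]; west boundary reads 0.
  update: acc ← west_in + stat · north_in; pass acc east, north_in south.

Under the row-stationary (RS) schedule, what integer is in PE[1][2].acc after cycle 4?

RS 2×3: PE[1][2] cycle-by-cycle (with neighbour feeds):
  0: (0,2).acc=0  regs=<0,0>
  0: (1,1).acc=0  regs=<0,0>
  0: (1,2).acc=0  regs=<0,0>
  1: (0,2).acc=0  regs=<0,0>
  1: (1,1).acc=0  regs=<0,0>
  1: (1,2).acc=0  regs=<0,0>
  2: (0,2).acc=163  regs=<163,9>
  2: (1,1).acc=84  regs=<84,4>
  2: (1,2).acc=0  regs=<0,0>
  3: (0,2).acc=140  regs=<140,8>
  3: (1,1).acc=78  regs=<78,2>
  3: (1,2).acc=93  regs=<93,9>
  4: (0,2).acc=102  regs=<102,1>
  4: (1,1).acc=67  regs=<67,9>
  4: (1,2).acc=86  regs=<86,8>

PE[1][2].acc = 86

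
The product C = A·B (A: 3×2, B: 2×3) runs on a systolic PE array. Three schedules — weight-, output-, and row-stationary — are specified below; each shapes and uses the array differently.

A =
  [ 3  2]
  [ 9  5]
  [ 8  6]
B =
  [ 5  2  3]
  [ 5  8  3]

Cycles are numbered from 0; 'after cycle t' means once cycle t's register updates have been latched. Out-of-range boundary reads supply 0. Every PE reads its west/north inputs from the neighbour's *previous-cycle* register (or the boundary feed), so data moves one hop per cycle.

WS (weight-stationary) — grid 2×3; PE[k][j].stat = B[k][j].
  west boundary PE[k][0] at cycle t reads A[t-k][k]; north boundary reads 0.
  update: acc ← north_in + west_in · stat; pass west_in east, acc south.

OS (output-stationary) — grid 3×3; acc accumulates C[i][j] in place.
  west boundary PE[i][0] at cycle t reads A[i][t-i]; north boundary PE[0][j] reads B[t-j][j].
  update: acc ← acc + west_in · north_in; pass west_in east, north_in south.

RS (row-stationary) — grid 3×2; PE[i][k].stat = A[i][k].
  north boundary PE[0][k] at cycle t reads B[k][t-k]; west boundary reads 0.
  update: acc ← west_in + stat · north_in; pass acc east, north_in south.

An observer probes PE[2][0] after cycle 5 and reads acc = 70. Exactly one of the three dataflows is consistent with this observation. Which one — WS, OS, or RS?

dataflow = OS

WS (2×3): PE[2][0] does not exist.
OS [3×3] PE[2][0] across cycles:
  c0 r2c0: 0 / 0 / 0
  c1 r2c0: 0 / 0 / 0
  c2 r2c0: 40 / 8 / 5
  c3 r2c0: 70 / 6 / 5
  c4 r2c0: 70 / 0 / 0
  c5 r2c0: 70 / 0 / 0
RS [3×2] PE[2][0] across cycles:
  c0 r2c0: 0 / 0 / 0
  c1 r2c0: 0 / 0 / 0
  c2 r2c0: 40 / 40 / 5
  c3 r2c0: 16 / 16 / 2
  c4 r2c0: 24 / 24 / 3
  c5 r2c0: 0 / 0 / 0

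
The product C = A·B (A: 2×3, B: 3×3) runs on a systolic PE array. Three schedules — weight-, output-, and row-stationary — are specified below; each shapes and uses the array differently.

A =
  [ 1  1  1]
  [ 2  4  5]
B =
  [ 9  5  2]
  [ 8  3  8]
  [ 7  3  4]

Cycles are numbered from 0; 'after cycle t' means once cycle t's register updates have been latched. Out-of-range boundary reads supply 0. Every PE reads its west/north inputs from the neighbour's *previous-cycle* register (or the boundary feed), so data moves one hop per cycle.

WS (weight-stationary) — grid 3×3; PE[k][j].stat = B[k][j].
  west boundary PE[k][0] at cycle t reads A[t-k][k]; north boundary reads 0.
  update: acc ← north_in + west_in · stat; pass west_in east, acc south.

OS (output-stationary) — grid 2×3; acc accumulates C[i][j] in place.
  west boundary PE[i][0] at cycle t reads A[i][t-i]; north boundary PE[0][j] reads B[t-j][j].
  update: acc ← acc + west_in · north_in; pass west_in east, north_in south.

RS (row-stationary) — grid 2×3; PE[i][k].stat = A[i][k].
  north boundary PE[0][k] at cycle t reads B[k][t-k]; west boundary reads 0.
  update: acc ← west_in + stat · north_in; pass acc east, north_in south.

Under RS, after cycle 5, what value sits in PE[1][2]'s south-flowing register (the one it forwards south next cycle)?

register = 4

RS 2×3: PE[1][2] cycle-by-cycle (with neighbour feeds):
  0: (0,2).acc=0  regs=<0,0>
  0: (1,1).acc=0  regs=<0,0>
  0: (1,2).acc=0  regs=<0,0>
  1: (0,2).acc=0  regs=<0,0>
  1: (1,1).acc=0  regs=<0,0>
  1: (1,2).acc=0  regs=<0,0>
  2: (0,2).acc=24  regs=<24,7>
  2: (1,1).acc=50  regs=<50,8>
  2: (1,2).acc=0  regs=<0,0>
  3: (0,2).acc=11  regs=<11,3>
  3: (1,1).acc=22  regs=<22,3>
  3: (1,2).acc=85  regs=<85,7>
  4: (0,2).acc=14  regs=<14,4>
  4: (1,1).acc=36  regs=<36,8>
  4: (1,2).acc=37  regs=<37,3>
  5: (0,2).acc=0  regs=<0,0>
  5: (1,1).acc=0  regs=<0,0>
  5: (1,2).acc=56  regs=<56,4>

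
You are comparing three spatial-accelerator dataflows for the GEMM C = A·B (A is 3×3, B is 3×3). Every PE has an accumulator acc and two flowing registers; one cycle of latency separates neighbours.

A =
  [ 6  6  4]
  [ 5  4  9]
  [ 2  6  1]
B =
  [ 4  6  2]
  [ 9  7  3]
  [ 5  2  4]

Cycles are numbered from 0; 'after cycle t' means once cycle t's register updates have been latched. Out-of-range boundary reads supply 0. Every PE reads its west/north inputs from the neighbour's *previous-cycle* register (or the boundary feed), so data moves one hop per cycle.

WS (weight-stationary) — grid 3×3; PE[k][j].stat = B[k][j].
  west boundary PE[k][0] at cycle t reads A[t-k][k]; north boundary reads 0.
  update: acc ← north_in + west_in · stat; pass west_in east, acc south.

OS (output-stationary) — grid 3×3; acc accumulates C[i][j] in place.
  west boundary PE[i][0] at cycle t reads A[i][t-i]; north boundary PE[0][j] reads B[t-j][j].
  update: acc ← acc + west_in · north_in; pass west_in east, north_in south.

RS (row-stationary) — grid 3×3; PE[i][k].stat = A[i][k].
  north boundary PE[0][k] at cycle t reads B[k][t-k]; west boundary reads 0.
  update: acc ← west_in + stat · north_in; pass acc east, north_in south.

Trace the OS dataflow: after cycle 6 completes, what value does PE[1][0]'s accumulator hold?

PE[1][0].acc = 101

Tracing OS — 3×3 array, target PE[1][0]:
  c0 r0c0: 24 / 6 / 4
  c0 r1c0: 0 / 0 / 0
  c1 r0c0: 78 / 6 / 9
  c1 r1c0: 20 / 5 / 4
  c2 r0c0: 98 / 4 / 5
  c2 r1c0: 56 / 4 / 9
  c3 r0c0: 98 / 0 / 0
  c3 r1c0: 101 / 9 / 5
  c4 r0c0: 98 / 0 / 0
  c4 r1c0: 101 / 0 / 0
  c5 r0c0: 98 / 0 / 0
  c5 r1c0: 101 / 0 / 0
  c6 r0c0: 98 / 0 / 0
  c6 r1c0: 101 / 0 / 0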